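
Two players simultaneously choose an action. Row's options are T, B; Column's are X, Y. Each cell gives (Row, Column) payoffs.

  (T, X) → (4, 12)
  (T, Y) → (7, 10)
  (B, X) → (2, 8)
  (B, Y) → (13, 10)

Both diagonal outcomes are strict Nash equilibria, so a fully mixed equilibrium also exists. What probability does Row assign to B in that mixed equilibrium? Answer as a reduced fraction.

1/2

Row's mix p on T must make Column indifferent between X and Y.
Column's payoff from X: 12p + 8(1−p). From Y: 10p + 10(1−p).
Set equal: 2p = 2(1−p) → p = 2/4 = 1/2.
Probability on B is 1 − 1/2 = 1/2.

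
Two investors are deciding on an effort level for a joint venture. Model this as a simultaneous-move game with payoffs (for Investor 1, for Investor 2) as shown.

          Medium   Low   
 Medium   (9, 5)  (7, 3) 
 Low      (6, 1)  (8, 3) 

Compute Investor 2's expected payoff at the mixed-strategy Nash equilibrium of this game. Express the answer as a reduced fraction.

Investor 1 mixes with probability p on Medium, chosen so Investor 2 is indifferent: 5p + 1(1−p) = 3p + 3(1−p) gives p = 1/2.
Investor 2's expected payoff is 5·1/2 + 1·1/2 = 3.

3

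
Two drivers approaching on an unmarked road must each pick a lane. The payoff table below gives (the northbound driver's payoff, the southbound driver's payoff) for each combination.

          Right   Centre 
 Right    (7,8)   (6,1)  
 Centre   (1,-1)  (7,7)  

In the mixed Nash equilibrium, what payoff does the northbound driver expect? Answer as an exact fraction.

The southbound driver mixes with probability q on Right, chosen so the northbound driver is indifferent: 7q + 6(1−q) = 1q + 7(1−q) gives q = 1/7.
The northbound driver's expected payoff (from either row, since indifferent) is 7·1/7 + 6·6/7 = 43/7.

43/7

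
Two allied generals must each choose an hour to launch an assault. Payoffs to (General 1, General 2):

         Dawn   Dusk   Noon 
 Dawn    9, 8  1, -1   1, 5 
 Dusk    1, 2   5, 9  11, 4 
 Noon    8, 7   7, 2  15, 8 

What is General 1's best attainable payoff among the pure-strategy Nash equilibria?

15

Both Dawn is a pure NE (General 1: 9 ≥ 8; General 2: 8 ≥ 5). General 1 gets 9.
Both Noon is a pure NE (General 1: 15 ≥ 11; General 2: 8 ≥ 7). General 1 gets 15.
Every other cell has a profitable deviation for at least one player. Highest of {9, 15} is 15.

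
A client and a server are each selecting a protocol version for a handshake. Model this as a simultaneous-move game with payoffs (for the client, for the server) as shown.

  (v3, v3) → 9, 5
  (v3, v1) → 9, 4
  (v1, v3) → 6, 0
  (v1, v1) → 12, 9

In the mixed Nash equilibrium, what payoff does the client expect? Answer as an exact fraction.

9

The server mixes with probability q on v3, chosen so the client is indifferent: 9q + 9(1−q) = 6q + 12(1−q) gives q = 1/2.
The client's expected payoff (from either row, since indifferent) is 9·1/2 + 9·1/2 = 9.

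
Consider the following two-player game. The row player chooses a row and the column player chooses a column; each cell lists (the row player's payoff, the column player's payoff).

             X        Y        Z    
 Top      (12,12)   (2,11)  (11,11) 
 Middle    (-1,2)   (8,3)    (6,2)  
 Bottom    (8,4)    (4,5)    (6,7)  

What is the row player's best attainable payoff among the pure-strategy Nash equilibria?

12

(Top, X) is a pure NE (the row player: 12 ≥ 8; the column player: 12 ≥ 11). The row player gets 12.
(Middle, Y) is a pure NE (the row player: 8 ≥ 4; the column player: 3 ≥ 2). The row player gets 8.
Every other cell has a profitable deviation for at least one player. Highest of {12, 8} is 12.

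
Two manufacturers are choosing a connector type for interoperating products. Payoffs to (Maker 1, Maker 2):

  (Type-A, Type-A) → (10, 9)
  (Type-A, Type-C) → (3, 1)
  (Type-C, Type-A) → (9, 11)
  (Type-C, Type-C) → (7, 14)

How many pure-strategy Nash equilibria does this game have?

2

Both Type-A: Maker 1 gets 10 (best alternative 9); Maker 2 gets 9 (best alternative 1). Neither deviates — NE.
Both Type-C: Maker 1 gets 7 (best alternative 3); Maker 2 gets 14 (best alternative 11). Neither deviates — NE.
(Type-A, Type-C) is not a NE: Maker 1 would switch to Type-C (7 > 3).
No other cell survives both best-response checks, so there are 2 pure NE.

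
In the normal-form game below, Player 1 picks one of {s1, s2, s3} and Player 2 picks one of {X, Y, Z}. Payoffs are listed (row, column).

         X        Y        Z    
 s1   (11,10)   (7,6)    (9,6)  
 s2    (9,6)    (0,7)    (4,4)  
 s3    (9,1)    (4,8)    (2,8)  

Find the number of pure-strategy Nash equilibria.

1

(s1, X): Player 1 gets 11 (best alternative 9); Player 2 gets 10 (best alternative 6). Neither deviates — NE.
(s2, Y) is not a NE: Player 1 would switch to s1 (7 > 0).
No other cell survives both best-response checks, so there is 1 pure NE.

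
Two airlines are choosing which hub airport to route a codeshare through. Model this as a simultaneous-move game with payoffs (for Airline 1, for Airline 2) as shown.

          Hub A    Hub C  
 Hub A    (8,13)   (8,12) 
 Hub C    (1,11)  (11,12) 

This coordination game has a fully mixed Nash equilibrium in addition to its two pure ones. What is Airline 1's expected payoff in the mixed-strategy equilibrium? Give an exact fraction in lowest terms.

8

Airline 2 mixes with probability q on Hub A, chosen so Airline 1 is indifferent: 8q + 8(1−q) = 1q + 11(1−q) gives q = 3/10.
Airline 1's expected payoff (from either row, since indifferent) is 8·3/10 + 8·7/10 = 8.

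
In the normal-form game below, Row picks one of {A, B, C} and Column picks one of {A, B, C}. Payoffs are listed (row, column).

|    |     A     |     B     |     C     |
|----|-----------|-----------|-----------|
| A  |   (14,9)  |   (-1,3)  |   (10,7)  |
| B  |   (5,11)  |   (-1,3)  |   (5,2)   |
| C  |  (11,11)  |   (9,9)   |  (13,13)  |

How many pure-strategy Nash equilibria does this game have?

2

Both A: Row gets 14 (best alternative 11); Column gets 9 (best alternative 7). Neither deviates — NE.
Both C: Row gets 13 (best alternative 10); Column gets 13 (best alternative 11). Neither deviates — NE.
Both B is not a NE: Row would switch to C (9 > -1).
No other cell survives both best-response checks, so there are 2 pure NE.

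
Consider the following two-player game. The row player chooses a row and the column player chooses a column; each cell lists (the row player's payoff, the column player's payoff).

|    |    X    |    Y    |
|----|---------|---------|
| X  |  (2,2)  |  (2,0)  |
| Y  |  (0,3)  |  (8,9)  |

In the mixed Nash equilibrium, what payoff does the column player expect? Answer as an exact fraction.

The row player mixes with probability p on X, chosen so the column player is indifferent: 2p + 3(1−p) = 0p + 9(1−p) gives p = 3/4.
The column player's expected payoff is 2·3/4 + 3·1/4 = 9/4.

9/4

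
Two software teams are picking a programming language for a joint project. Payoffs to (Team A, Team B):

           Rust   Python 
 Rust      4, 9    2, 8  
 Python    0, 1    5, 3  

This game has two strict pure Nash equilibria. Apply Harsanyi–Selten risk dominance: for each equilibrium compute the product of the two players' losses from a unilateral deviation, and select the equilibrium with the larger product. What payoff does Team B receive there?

3

At both Rust: Team A loses 4 − 0 = 4 by deviating; Team B loses 9 − 8 = 1. Product = 4·1 = 4.
At both Python: Team A loses 5 − 2 = 3 by deviating; Team B loses 3 − 1 = 2. Product = 3·2 = 6.
6 > 4, so both Python is risk-dominant. Team B's payoff there is 3.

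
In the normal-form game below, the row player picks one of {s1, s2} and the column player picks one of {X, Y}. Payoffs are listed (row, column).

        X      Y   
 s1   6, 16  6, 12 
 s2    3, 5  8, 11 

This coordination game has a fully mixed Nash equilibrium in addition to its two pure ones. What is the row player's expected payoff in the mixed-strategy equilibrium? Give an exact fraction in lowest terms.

The column player mixes with probability q on X, chosen so the row player is indifferent: 6q + 6(1−q) = 3q + 8(1−q) gives q = 2/5.
The row player's expected payoff (from either row, since indifferent) is 6·2/5 + 6·3/5 = 6.

6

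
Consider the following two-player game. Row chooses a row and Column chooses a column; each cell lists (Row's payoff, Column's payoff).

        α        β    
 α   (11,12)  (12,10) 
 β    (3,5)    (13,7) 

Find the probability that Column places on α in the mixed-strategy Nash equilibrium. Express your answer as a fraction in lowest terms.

1/9

Column's mix q on α must make Row indifferent between α and β.
Row's payoff from α: 11q + 12(1−q). From β: 3q + 13(1−q).
Set equal: 8q = 1(1−q) → q = 1/9.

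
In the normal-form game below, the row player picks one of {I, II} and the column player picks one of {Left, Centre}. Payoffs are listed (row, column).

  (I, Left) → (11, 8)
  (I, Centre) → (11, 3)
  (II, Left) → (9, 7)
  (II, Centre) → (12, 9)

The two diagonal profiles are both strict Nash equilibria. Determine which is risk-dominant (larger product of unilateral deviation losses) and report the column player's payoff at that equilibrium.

8

At (I, Left): the row player loses 11 − 9 = 2 by deviating; the column player loses 8 − 3 = 5. Product = 2·5 = 10.
At (II, Centre): the row player loses 12 − 11 = 1 by deviating; the column player loses 9 − 7 = 2. Product = 1·2 = 2.
10 > 2, so (I, Left) is risk-dominant. The column player's payoff there is 8.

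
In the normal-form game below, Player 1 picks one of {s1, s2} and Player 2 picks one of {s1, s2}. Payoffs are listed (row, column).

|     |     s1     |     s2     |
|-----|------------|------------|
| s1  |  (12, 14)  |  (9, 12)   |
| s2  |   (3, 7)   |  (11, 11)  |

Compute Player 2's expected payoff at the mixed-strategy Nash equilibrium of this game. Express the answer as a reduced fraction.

35/3

Player 1 mixes with probability p on s1, chosen so Player 2 is indifferent: 14p + 7(1−p) = 12p + 11(1−p) gives p = 2/3.
Player 2's expected payoff is 14·2/3 + 7·1/3 = 35/3.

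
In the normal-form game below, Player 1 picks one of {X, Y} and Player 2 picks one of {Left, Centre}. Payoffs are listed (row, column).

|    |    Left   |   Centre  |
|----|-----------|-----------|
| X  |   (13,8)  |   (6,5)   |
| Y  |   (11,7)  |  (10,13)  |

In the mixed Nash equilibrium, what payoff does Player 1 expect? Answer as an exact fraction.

Player 2 mixes with probability q on Left, chosen so Player 1 is indifferent: 13q + 6(1−q) = 11q + 10(1−q) gives q = 2/3.
Player 1's expected payoff (from either row, since indifferent) is 13·2/3 + 6·1/3 = 32/3.

32/3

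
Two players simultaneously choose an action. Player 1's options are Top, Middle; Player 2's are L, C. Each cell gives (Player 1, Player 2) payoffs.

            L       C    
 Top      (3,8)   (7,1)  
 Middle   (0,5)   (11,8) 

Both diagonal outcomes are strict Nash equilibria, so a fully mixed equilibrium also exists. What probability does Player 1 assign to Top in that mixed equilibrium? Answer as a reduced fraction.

3/10

Player 1's mix p on Top must make Player 2 indifferent between L and C.
Player 2's payoff from L: 8p + 5(1−p). From C: 1p + 8(1−p).
Set equal: 7p = 3(1−p) → p = 3/10.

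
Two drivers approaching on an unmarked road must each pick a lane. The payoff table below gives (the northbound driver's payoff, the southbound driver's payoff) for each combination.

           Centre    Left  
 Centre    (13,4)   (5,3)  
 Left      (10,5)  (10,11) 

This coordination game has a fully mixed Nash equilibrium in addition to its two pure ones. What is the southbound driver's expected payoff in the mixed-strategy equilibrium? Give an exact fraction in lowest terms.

The northbound driver mixes with probability p on Centre, chosen so the southbound driver is indifferent: 4p + 5(1−p) = 3p + 11(1−p) gives p = 6/7.
The southbound driver's expected payoff is 4·6/7 + 5·1/7 = 29/7.

29/7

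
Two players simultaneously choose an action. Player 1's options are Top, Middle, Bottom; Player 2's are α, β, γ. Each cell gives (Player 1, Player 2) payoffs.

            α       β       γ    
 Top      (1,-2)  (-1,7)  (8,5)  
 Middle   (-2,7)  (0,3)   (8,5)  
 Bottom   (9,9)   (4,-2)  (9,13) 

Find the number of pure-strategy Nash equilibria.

1

(Bottom, γ): Player 1 gets 9 (best alternative 8); Player 2 gets 13 (best alternative 9). Neither deviates — NE.
(Top, α) is not a NE: Player 1 would switch to Bottom (9 > 1).
No other cell survives both best-response checks, so there is 1 pure NE.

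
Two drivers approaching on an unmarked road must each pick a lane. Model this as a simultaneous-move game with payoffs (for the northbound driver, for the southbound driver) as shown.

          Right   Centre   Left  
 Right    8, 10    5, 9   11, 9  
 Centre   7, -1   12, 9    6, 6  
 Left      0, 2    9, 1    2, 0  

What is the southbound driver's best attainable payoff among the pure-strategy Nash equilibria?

10

Both Right is a pure NE (the northbound driver: 8 ≥ 7; the southbound driver: 10 ≥ 9). The southbound driver gets 10.
Both Centre is a pure NE (the northbound driver: 12 ≥ 9; the southbound driver: 9 ≥ 6). The southbound driver gets 9.
Every other cell has a profitable deviation for at least one player. Highest of {10, 9} is 10.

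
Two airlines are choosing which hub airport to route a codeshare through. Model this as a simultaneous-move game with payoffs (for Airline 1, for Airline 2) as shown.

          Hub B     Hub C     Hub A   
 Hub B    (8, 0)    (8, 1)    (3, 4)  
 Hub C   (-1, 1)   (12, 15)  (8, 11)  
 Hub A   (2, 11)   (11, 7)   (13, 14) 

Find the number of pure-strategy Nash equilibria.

Both Hub C: Airline 1 gets 12 (best alternative 11); Airline 2 gets 15 (best alternative 11). Neither deviates — NE.
Both Hub A: Airline 1 gets 13 (best alternative 8); Airline 2 gets 14 (best alternative 11). Neither deviates — NE.
Both Hub B is not a NE: Airline 2 would switch to Hub A (4 > 0).
No other cell survives both best-response checks, so there are 2 pure NE.

2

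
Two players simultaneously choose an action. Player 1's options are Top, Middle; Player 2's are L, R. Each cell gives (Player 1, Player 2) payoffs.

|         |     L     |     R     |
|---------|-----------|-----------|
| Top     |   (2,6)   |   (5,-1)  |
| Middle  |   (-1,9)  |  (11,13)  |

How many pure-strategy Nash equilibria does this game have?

2

(Top, L): Player 1 gets 2 (best alternative -1); Player 2 gets 6 (best alternative -1). Neither deviates — NE.
(Middle, R): Player 1 gets 11 (best alternative 5); Player 2 gets 13 (best alternative 9). Neither deviates — NE.
(Middle, L) is not a NE: Player 1 would switch to Top (2 > -1).
No other cell survives both best-response checks, so there are 2 pure NE.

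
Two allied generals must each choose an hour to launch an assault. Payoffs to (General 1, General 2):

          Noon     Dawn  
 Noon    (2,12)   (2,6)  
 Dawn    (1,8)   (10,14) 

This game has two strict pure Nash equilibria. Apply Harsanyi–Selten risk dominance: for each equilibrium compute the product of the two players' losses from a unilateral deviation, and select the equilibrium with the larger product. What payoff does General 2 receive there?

At both Noon: General 1 loses 2 − 1 = 1 by deviating; General 2 loses 12 − 6 = 6. Product = 1·6 = 6.
At both Dawn: General 1 loses 10 − 2 = 8 by deviating; General 2 loses 14 − 8 = 6. Product = 8·6 = 48.
48 > 6, so both Dawn is risk-dominant. General 2's payoff there is 14.

14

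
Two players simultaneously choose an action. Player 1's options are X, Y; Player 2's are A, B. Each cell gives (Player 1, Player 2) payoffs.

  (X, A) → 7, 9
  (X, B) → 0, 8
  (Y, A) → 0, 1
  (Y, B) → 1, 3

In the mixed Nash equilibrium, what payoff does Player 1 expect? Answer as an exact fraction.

7/8

Player 2 mixes with probability q on A, chosen so Player 1 is indifferent: 7q + 0(1−q) = 0q + 1(1−q) gives q = 1/8.
Player 1's expected payoff (from either row, since indifferent) is 7·1/8 + 0·7/8 = 7/8.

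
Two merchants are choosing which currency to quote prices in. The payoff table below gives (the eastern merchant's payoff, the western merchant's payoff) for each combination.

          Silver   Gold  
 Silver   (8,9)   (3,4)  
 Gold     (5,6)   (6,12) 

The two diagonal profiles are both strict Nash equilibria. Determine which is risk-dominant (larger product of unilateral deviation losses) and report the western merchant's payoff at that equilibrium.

At both Silver: the eastern merchant loses 8 − 5 = 3 by deviating; the western merchant loses 9 − 4 = 5. Product = 3·5 = 15.
At both Gold: the eastern merchant loses 6 − 3 = 3 by deviating; the western merchant loses 12 − 6 = 6. Product = 3·6 = 18.
18 > 15, so both Gold is risk-dominant. The western merchant's payoff there is 12.

12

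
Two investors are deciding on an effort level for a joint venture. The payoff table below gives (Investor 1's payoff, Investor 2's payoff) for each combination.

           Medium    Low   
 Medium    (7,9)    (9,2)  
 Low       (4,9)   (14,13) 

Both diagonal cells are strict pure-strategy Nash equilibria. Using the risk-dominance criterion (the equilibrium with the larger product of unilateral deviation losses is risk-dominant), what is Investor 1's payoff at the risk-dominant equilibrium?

At both Medium: Investor 1 loses 7 − 4 = 3 by deviating; Investor 2 loses 9 − 2 = 7. Product = 3·7 = 21.
At both Low: Investor 1 loses 14 − 9 = 5 by deviating; Investor 2 loses 13 − 9 = 4. Product = 5·4 = 20.
21 > 20, so both Medium is risk-dominant. Investor 1's payoff there is 7.

7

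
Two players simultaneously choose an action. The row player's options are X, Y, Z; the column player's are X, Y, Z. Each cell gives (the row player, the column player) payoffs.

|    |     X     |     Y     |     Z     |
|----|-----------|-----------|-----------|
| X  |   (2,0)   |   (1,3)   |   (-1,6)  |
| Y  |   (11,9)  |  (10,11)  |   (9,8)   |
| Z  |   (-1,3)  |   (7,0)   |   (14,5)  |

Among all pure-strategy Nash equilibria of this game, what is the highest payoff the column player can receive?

11

Both Y is a pure NE (the row player: 10 ≥ 7; the column player: 11 ≥ 9). The column player gets 11.
Both Z is a pure NE (the row player: 14 ≥ 9; the column player: 5 ≥ 3). The column player gets 5.
Every other cell has a profitable deviation for at least one player. Highest of {11, 5} is 11.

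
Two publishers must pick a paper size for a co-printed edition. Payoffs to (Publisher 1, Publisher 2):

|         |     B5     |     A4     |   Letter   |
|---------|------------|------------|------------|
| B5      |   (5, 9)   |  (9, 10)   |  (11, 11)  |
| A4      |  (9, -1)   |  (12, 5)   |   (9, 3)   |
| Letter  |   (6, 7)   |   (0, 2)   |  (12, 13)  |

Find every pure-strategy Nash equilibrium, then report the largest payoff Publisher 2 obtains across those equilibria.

13

Both A4 is a pure NE (Publisher 1: 12 ≥ 9; Publisher 2: 5 ≥ 3). Publisher 2 gets 5.
Both Letter is a pure NE (Publisher 1: 12 ≥ 11; Publisher 2: 13 ≥ 7). Publisher 2 gets 13.
Every other cell has a profitable deviation for at least one player. Highest of {5, 13} is 13.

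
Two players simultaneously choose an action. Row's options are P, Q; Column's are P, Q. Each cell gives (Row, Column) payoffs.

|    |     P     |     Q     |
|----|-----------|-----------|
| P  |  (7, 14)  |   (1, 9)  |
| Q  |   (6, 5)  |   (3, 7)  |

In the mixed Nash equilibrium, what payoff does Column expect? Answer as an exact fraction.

Row mixes with probability p on P, chosen so Column is indifferent: 14p + 5(1−p) = 9p + 7(1−p) gives p = 2/7.
Column's expected payoff is 14·2/7 + 5·5/7 = 53/7.

53/7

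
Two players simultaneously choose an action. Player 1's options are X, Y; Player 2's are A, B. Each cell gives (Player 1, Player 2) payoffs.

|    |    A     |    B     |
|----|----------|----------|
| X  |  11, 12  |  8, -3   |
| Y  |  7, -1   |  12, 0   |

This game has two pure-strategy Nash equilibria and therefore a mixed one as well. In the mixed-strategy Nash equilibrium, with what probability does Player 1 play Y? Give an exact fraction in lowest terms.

Player 1's mix p on X must make Player 2 indifferent between A and B.
Player 2's payoff from A: 12p + (-1)(1−p). From B: (-3)p + 0(1−p).
Set equal: 15p = 1(1−p) → p = 1/16.
Probability on Y is 1 − 1/16 = 15/16.

15/16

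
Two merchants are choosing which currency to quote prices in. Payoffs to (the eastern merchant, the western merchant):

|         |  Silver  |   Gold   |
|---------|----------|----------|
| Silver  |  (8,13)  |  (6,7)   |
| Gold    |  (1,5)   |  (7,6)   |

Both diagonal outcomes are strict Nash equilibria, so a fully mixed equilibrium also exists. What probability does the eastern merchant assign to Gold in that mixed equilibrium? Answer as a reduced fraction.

The eastern merchant's mix p on Silver must make the western merchant indifferent between Silver and Gold.
The western merchant's payoff from Silver: 13p + 5(1−p). From Gold: 7p + 6(1−p).
Set equal: 6p = 1(1−p) → p = 1/7.
Probability on Gold is 1 − 1/7 = 6/7.

6/7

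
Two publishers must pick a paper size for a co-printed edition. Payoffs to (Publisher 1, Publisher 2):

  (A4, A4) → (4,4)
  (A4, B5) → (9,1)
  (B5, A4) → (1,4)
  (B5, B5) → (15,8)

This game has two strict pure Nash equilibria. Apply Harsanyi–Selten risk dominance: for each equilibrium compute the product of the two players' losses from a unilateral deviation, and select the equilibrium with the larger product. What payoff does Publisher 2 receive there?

8

At both A4: Publisher 1 loses 4 − 1 = 3 by deviating; Publisher 2 loses 4 − 1 = 3. Product = 3·3 = 9.
At both B5: Publisher 1 loses 15 − 9 = 6 by deviating; Publisher 2 loses 8 − 4 = 4. Product = 6·4 = 24.
24 > 9, so both B5 is risk-dominant. Publisher 2's payoff there is 8.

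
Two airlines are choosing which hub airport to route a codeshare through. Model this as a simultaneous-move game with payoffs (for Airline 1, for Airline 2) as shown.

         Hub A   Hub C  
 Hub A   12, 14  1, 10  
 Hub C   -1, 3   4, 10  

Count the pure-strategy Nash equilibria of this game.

2

Both Hub A: Airline 1 gets 12 (best alternative -1); Airline 2 gets 14 (best alternative 10). Neither deviates — NE.
Both Hub C: Airline 1 gets 4 (best alternative 1); Airline 2 gets 10 (best alternative 3). Neither deviates — NE.
(Hub C, Hub A) is not a NE: Airline 1 would switch to Hub A (12 > -1).
No other cell survives both best-response checks, so there are 2 pure NE.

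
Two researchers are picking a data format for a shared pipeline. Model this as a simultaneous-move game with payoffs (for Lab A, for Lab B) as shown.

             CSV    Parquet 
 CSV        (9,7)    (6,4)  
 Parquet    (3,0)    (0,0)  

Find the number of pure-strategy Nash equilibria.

Both CSV: Lab A gets 9 (best alternative 3); Lab B gets 7 (best alternative 4). Neither deviates — NE.
Both Parquet is not a NE: Lab A would switch to CSV (6 > 0).
No other cell survives both best-response checks, so there is 1 pure NE.

1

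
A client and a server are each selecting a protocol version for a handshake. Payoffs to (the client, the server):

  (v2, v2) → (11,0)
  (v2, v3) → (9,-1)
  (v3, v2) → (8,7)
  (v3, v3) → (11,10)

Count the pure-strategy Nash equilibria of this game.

2

Both v2: the client gets 11 (best alternative 8); the server gets 0 (best alternative -1). Neither deviates — NE.
Both v3: the client gets 11 (best alternative 9); the server gets 10 (best alternative 7). Neither deviates — NE.
(v3, v2) is not a NE: the client would switch to v2 (11 > 8).
No other cell survives both best-response checks, so there are 2 pure NE.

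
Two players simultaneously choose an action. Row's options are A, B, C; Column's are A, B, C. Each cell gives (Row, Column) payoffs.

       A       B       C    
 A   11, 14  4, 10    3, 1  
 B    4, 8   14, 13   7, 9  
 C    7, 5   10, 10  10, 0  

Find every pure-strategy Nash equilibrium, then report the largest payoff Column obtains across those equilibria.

Both A is a pure NE (Row: 11 ≥ 7; Column: 14 ≥ 10). Column gets 14.
Both B is a pure NE (Row: 14 ≥ 10; Column: 13 ≥ 9). Column gets 13.
Every other cell has a profitable deviation for at least one player. Highest of {14, 13} is 14.

14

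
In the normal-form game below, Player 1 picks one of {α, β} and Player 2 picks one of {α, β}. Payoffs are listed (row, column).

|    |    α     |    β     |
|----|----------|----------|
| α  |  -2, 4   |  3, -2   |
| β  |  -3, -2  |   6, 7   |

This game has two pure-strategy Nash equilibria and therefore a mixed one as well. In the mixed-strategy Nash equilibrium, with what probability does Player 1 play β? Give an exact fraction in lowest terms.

Player 1's mix p on α must make Player 2 indifferent between α and β.
Player 2's payoff from α: 4p + (-2)(1−p). From β: (-2)p + 7(1−p).
Set equal: 6p = 9(1−p) → p = 9/15 = 3/5.
Probability on β is 1 − 3/5 = 2/5.

2/5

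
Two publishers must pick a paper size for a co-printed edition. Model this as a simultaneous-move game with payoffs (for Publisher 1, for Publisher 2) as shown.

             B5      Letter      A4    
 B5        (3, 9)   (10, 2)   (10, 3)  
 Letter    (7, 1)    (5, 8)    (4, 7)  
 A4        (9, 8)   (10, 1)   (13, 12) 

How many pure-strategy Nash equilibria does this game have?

1

Both A4: Publisher 1 gets 13 (best alternative 10); Publisher 2 gets 12 (best alternative 8). Neither deviates — NE.
Both Letter is not a NE: Publisher 1 would switch to B5 (10 > 5).
No other cell survives both best-response checks, so there is 1 pure NE.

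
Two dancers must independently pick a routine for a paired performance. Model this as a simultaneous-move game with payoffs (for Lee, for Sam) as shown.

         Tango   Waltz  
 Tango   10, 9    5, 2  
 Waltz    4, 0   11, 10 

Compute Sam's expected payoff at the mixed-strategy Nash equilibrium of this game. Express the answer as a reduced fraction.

90/17

Lee mixes with probability p on Tango, chosen so Sam is indifferent: 9p + 0(1−p) = 2p + 10(1−p) gives p = 10/17.
Sam's expected payoff is 9·10/17 + 0·7/17 = 90/17.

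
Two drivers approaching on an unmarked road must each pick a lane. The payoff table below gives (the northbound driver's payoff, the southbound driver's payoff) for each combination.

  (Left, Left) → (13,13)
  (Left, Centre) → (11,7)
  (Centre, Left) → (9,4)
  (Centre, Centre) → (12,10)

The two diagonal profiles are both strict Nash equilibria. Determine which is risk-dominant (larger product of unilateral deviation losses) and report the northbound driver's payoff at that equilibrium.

13

At both Left: the northbound driver loses 13 − 9 = 4 by deviating; the southbound driver loses 13 − 7 = 6. Product = 4·6 = 24.
At both Centre: the northbound driver loses 12 − 11 = 1 by deviating; the southbound driver loses 10 − 4 = 6. Product = 1·6 = 6.
24 > 6, so both Left is risk-dominant. The northbound driver's payoff there is 13.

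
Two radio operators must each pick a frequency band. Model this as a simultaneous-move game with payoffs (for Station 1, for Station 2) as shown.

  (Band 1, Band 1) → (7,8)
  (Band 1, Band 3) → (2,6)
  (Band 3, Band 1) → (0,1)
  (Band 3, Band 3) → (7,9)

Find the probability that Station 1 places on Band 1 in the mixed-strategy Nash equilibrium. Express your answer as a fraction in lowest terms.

Station 1's mix p on Band 1 must make Station 2 indifferent between Band 1 and Band 3.
Station 2's payoff from Band 1: 8p + 1(1−p). From Band 3: 6p + 9(1−p).
Set equal: 2p = 8(1−p) → p = 8/10 = 4/5.

4/5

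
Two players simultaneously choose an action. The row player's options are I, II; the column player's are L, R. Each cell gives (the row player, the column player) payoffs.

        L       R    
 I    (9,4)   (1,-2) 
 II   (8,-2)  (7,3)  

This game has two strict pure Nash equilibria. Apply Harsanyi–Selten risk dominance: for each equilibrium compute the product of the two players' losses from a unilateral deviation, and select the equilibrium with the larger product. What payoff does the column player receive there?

3

At (I, L): the row player loses 9 − 8 = 1 by deviating; the column player loses 4 − (-2) = 6. Product = 1·6 = 6.
At (II, R): the row player loses 7 − 1 = 6 by deviating; the column player loses 3 − (-2) = 5. Product = 6·5 = 30.
30 > 6, so (II, R) is risk-dominant. The column player's payoff there is 3.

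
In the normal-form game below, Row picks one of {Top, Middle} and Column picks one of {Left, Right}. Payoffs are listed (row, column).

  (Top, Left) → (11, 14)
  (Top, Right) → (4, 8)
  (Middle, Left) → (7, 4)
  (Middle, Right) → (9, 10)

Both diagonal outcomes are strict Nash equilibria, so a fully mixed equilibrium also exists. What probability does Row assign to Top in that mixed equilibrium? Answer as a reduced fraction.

1/2

Row's mix p on Top must make Column indifferent between Left and Right.
Column's payoff from Left: 14p + 4(1−p). From Right: 8p + 10(1−p).
Set equal: 6p = 6(1−p) → p = 6/12 = 1/2.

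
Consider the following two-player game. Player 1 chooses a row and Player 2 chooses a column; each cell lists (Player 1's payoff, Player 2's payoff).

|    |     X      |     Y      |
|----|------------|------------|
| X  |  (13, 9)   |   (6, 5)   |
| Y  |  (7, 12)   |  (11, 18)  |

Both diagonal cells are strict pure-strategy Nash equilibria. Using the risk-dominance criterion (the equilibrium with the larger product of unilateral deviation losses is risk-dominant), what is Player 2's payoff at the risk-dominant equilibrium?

18

At both X: Player 1 loses 13 − 7 = 6 by deviating; Player 2 loses 9 − 5 = 4. Product = 6·4 = 24.
At both Y: Player 1 loses 11 − 6 = 5 by deviating; Player 2 loses 18 − 12 = 6. Product = 5·6 = 30.
30 > 24, so both Y is risk-dominant. Player 2's payoff there is 18.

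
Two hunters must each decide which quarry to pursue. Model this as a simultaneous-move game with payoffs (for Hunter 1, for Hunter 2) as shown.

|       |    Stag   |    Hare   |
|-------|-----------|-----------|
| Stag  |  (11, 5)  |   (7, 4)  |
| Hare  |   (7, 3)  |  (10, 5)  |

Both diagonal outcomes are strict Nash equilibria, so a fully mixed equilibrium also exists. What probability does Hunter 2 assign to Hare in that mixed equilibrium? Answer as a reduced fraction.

4/7

Hunter 2's mix q on Stag must make Hunter 1 indifferent between Stag and Hare.
Hunter 1's payoff from Stag: 11q + 7(1−q). From Hare: 7q + 10(1−q).
Set equal: 4q = 3(1−q) → q = 3/7.
Probability on Hare is 1 − 3/7 = 4/7.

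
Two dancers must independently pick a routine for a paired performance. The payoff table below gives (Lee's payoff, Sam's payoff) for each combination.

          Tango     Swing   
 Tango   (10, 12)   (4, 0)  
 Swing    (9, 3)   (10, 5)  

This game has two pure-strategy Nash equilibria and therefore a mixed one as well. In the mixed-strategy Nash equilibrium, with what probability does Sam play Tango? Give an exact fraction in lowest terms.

6/7

Sam's mix q on Tango must make Lee indifferent between Tango and Swing.
Lee's payoff from Tango: 10q + 4(1−q). From Swing: 9q + 10(1−q).
Set equal: 1q = 6(1−q) → q = 6/7.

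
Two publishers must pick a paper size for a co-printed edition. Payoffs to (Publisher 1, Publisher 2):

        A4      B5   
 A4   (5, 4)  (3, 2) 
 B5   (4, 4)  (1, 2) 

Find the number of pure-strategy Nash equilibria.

1

Both A4: Publisher 1 gets 5 (best alternative 4); Publisher 2 gets 4 (best alternative 2). Neither deviates — NE.
Both B5 is not a NE: Publisher 1 would switch to A4 (3 > 1).
No other cell survives both best-response checks, so there is 1 pure NE.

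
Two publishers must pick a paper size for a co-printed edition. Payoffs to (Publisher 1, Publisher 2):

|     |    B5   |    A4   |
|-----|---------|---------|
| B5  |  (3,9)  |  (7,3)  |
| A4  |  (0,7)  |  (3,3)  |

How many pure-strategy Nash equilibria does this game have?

Both B5: Publisher 1 gets 3 (best alternative 0); Publisher 2 gets 9 (best alternative 3). Neither deviates — NE.
Both A4 is not a NE: Publisher 1 would switch to B5 (7 > 3).
No other cell survives both best-response checks, so there is 1 pure NE.

1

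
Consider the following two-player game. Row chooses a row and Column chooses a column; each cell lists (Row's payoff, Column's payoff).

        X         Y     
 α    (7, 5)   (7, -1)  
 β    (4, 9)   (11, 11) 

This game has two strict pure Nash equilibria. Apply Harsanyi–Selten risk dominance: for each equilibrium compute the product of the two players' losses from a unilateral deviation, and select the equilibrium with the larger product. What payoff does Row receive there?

7

At (α, X): Row loses 7 − 4 = 3 by deviating; Column loses 5 − (-1) = 6. Product = 3·6 = 18.
At (β, Y): Row loses 11 − 7 = 4 by deviating; Column loses 11 − 9 = 2. Product = 4·2 = 8.
18 > 8, so (α, X) is risk-dominant. Row's payoff there is 7.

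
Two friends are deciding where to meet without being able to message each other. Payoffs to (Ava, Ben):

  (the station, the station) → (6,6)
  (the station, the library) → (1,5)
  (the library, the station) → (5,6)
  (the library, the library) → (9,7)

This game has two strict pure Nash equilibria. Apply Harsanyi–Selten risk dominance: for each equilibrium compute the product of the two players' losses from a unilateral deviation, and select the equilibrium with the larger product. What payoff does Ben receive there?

At both the station: Ava loses 6 − 5 = 1 by deviating; Ben loses 6 − 5 = 1. Product = 1·1 = 1.
At both the library: Ava loses 9 − 1 = 8 by deviating; Ben loses 7 − 6 = 1. Product = 8·1 = 8.
8 > 1, so both the library is risk-dominant. Ben's payoff there is 7.

7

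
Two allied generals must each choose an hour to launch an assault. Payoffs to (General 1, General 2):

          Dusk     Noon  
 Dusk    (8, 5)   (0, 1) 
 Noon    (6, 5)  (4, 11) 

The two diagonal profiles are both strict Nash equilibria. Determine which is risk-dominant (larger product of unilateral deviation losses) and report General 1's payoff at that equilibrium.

4

At both Dusk: General 1 loses 8 − 6 = 2 by deviating; General 2 loses 5 − 1 = 4. Product = 2·4 = 8.
At both Noon: General 1 loses 4 − 0 = 4 by deviating; General 2 loses 11 − 5 = 6. Product = 4·6 = 24.
24 > 8, so both Noon is risk-dominant. General 1's payoff there is 4.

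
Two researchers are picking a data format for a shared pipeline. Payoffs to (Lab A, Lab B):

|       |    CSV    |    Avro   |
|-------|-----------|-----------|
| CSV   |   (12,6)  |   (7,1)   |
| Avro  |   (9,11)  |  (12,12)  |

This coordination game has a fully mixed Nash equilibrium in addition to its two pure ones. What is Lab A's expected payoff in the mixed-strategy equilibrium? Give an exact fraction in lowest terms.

81/8

Lab B mixes with probability q on CSV, chosen so Lab A is indifferent: 12q + 7(1−q) = 9q + 12(1−q) gives q = 5/8.
Lab A's expected payoff (from either row, since indifferent) is 12·5/8 + 7·3/8 = 81/8.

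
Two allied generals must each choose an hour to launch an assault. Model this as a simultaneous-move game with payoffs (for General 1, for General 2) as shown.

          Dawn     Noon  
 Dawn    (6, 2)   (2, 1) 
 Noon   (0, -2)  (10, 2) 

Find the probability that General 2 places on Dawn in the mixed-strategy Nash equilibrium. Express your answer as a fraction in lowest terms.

4/7

General 2's mix q on Dawn must make General 1 indifferent between Dawn and Noon.
General 1's payoff from Dawn: 6q + 2(1−q). From Noon: 0q + 10(1−q).
Set equal: 6q = 8(1−q) → q = 8/14 = 4/7.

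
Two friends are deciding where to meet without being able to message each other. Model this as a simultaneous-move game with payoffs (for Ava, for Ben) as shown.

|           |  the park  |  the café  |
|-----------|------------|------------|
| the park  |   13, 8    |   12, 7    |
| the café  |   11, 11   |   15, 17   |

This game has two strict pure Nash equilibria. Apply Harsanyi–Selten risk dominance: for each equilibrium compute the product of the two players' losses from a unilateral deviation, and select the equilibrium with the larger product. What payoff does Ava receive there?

At both the park: Ava loses 13 − 11 = 2 by deviating; Ben loses 8 − 7 = 1. Product = 2·1 = 2.
At both the café: Ava loses 15 − 12 = 3 by deviating; Ben loses 17 − 11 = 6. Product = 3·6 = 18.
18 > 2, so both the café is risk-dominant. Ava's payoff there is 15.

15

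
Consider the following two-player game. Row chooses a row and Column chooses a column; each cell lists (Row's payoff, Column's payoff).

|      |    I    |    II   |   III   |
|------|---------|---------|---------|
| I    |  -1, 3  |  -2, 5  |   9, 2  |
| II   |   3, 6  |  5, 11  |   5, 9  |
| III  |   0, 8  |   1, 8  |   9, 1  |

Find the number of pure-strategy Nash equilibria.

Both II: Row gets 5 (best alternative 1); Column gets 11 (best alternative 9). Neither deviates — NE.
Both III is not a NE: Column would switch to I (8 > 1).
No other cell survives both best-response checks, so there is 1 pure NE.

1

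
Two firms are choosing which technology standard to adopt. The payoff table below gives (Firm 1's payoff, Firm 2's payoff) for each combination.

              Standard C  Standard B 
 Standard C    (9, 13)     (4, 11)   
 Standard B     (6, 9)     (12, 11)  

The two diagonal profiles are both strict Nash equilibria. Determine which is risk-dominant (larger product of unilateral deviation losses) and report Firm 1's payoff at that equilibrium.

12

At both Standard C: Firm 1 loses 9 − 6 = 3 by deviating; Firm 2 loses 13 − 11 = 2. Product = 3·2 = 6.
At both Standard B: Firm 1 loses 12 − 4 = 8 by deviating; Firm 2 loses 11 − 9 = 2. Product = 8·2 = 16.
16 > 6, so both Standard B is risk-dominant. Firm 1's payoff there is 12.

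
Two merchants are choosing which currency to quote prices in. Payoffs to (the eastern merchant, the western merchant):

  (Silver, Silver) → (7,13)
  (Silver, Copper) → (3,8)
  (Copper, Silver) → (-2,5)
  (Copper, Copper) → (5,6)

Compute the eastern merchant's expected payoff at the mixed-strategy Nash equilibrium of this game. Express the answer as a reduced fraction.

The western merchant mixes with probability q on Silver, chosen so the eastern merchant is indifferent: 7q + 3(1−q) = (-2)q + 5(1−q) gives q = 2/11.
The eastern merchant's expected payoff (from either row, since indifferent) is 7·2/11 + 3·9/11 = 41/11.

41/11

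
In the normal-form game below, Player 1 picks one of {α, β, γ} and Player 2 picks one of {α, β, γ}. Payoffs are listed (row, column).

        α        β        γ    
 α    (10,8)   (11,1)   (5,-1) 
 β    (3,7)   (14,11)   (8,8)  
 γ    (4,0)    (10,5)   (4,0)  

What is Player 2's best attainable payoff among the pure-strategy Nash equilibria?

11

Both α is a pure NE (Player 1: 10 ≥ 4; Player 2: 8 ≥ 1). Player 2 gets 8.
Both β is a pure NE (Player 1: 14 ≥ 11; Player 2: 11 ≥ 8). Player 2 gets 11.
Every other cell has a profitable deviation for at least one player. Highest of {8, 11} is 11.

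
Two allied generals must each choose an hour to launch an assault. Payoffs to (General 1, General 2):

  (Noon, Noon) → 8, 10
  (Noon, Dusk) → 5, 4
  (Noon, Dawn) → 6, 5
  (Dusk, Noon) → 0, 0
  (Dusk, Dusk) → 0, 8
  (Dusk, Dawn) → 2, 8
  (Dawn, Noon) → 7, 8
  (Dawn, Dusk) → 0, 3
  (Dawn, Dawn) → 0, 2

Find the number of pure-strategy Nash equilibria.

1

Both Noon: General 1 gets 8 (best alternative 7); General 2 gets 10 (best alternative 5). Neither deviates — NE.
Both Dusk is not a NE: General 1 would switch to Noon (5 > 0).
No other cell survives both best-response checks, so there is 1 pure NE.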